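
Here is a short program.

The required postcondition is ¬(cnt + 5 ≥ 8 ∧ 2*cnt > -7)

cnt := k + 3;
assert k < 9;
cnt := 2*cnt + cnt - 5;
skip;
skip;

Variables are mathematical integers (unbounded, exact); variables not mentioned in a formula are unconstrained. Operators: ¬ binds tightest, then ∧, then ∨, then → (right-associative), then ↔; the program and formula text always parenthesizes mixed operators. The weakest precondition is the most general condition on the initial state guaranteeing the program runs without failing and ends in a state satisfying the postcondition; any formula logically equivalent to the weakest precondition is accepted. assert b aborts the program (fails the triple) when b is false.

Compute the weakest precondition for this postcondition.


Working backward. After the program, the postcondition ¬(cnt + 5 ≥ 8 ∧ 2*cnt > -7) must hold; in canonical form it is ¬(cnt ≥ 3 ∧ 2*cnt > -7).
Before skip: ¬(cnt ≥ 3 ∧ 2*cnt > -7)
Before skip: ¬(cnt ≥ 3 ∧ 2*cnt > -7)
Before cnt := 2*cnt + cnt - 5: ¬(3*cnt ≥ 8 ∧ 6*cnt > 3)
Before assert k < 9: k < 9 ∧ (¬(3*cnt ≥ 8 ∧ 6*cnt > 3))
Before cnt := k + 3: k < 9 ∧ (¬(3*k ≥ -1 ∧ 6*k > -15))
Answer: WP = k < 9 ∧ (¬(3*k ≥ -1 ∧ 6*k > -15))


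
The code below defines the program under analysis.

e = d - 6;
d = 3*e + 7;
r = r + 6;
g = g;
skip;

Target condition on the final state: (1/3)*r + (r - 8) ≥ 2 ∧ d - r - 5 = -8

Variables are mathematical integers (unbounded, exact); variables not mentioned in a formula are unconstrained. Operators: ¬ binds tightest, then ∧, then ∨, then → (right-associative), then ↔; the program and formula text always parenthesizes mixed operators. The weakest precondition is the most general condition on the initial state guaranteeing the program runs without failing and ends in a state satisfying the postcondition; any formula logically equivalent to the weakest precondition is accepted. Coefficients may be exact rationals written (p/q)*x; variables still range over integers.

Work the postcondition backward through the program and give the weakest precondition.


Working backward. After the program, the postcondition (1/3)*r + (r - 8) ≥ 2 ∧ d - r - 5 = -8 must hold; in canonical form it is (4/3)*r ≥ 10 ∧ d = r - 3.
Before skip: (4/3)*r ≥ 10 ∧ d = r - 3
Before g := g: (4/3)*r ≥ 10 ∧ d = r - 3
Before r := r + 6: (4/3)*r ≥ 2 ∧ d = r + 3
Before d := 3*e + 7: (4/3)*r ≥ 2 ∧ 3*e = r - 4
Before e := d - 6: (4/3)*r ≥ 2 ∧ 3*d = r + 14
Answer: WP = (4/3)*r ≥ 2 ∧ 3*d = r + 14


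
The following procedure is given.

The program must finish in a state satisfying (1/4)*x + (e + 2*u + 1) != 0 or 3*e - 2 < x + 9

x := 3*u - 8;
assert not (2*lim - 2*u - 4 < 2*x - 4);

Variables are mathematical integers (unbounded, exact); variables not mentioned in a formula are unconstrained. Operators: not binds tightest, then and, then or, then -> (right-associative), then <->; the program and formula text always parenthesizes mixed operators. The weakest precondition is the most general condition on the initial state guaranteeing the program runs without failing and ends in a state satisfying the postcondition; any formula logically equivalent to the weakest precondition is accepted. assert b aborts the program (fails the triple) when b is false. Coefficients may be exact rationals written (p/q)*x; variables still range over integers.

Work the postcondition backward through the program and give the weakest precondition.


Working backward. After the program, the postcondition (1/4)*x + (e + 2*u + 1) != 0 or 3*e - 2 < x + 9 must hold; in canonical form it is e + 2*u + (1/4)*x != -1 or 3*e < x + 11.
Before assert not (2*lim - 2*u - 4 < 2*x - 4): (not (2*lim < 2*u + 2*x)) and (e + 2*u + (1/4)*x != -1 or 3*e < x + 11)
Before x := 3*u - 8: (not (2*lim < 8*u - 16)) and (e + (11/4)*u != 1 or 3*e < 3*u + 3)
Answer: WP = (not (2*lim < 8*u - 16)) and (e + (11/4)*u != 1 or 3*e < 3*u + 3)


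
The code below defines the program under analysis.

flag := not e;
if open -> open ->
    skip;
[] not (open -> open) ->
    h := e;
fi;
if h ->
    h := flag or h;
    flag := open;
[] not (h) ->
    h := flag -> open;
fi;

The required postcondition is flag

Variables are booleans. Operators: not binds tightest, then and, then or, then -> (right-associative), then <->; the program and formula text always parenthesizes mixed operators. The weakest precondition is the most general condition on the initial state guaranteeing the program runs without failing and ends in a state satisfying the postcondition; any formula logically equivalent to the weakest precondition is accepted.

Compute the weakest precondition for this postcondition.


Working backward. After the program, flag must hold.
Then branch requires open; else branch requires flag.
Before the if: (h -> open) and ((not h) -> flag)
Then branch requires (h -> open) and ((not h) -> flag); else branch requires (e -> open) and ((not e) -> flag).
Before the if: (h -> open) and ((not h) -> flag)
Before flag := not e: (h -> open) and ((not h) -> (not e))
Answer: WP = (h -> open) and ((not h) -> (not e))


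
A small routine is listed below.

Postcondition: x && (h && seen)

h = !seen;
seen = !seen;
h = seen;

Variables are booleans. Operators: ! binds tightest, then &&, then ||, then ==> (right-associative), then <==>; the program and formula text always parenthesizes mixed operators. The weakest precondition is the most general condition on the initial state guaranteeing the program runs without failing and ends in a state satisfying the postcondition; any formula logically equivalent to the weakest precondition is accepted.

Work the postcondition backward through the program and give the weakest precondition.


Working backward. After the program, the postcondition x && (h && seen) must hold; in canonical form it is x && h && seen.
Before h := seen: x && seen
Before seen := !seen: x && (!seen)
Before h := !seen: x && (!seen)
Answer: WP = x && (!seen)


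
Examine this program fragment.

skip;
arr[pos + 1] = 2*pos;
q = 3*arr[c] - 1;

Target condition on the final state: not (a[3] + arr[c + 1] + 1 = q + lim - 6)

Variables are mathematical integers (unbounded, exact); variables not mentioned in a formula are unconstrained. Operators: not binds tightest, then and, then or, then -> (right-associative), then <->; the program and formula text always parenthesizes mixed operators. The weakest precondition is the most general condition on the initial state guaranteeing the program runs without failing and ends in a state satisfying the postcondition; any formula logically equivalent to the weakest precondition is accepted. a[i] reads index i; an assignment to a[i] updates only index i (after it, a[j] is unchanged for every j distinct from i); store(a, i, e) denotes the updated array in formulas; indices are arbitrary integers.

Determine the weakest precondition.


Working backward. After the program, the postcondition not (a[3] + arr[c + 1] + 1 = q + lim - 6) must hold; in canonical form it is not (a[3] + arr[c + 1] = lim + q - 7).
Before q := 3*arr[c] - 1: not (a[3] + arr[c + 1] = 3*arr[c] + lim - 8)
Before arr[pos + 1] := 2*pos: not (a[3] + store(arr, pos + 1, 2*pos)[c + 1] = 3*store(arr, pos + 1, 2*pos)[c] + lim - 8)
Before skip: not (a[3] + store(arr, pos + 1, 2*pos)[c + 1] = 3*store(arr, pos + 1, 2*pos)[c] + lim - 8)
Answer: WP = not (a[3] + store(arr, pos + 1, 2*pos)[c + 1] = 3*store(arr, pos + 1, 2*pos)[c] + lim - 8)


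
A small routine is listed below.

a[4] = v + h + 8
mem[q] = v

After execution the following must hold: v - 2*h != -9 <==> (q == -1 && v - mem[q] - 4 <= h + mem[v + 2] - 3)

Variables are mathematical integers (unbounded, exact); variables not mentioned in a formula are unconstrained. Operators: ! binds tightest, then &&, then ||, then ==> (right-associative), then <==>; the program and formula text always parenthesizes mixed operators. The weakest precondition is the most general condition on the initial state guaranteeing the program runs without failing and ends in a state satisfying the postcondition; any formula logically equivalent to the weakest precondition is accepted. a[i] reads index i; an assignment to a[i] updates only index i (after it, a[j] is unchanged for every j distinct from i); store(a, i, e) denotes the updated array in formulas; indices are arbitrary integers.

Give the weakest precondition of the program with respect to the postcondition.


Working backward. After the program, the postcondition v - 2*h != -9 <==> (q == -1 && v - mem[q] - 4 <= h + mem[v + 2] - 3) must hold; in canonical form it is v != 2*h - 9 <==> (q == -1 && v <= mem[v + 2] + mem[q] + h + 1).
Before mem[q] := v: v != 2*h - 9 <==> (q == -1 && v <= store(mem, q, v)[v + 2] + store(mem, q, v)[q] + h + 1)
Before a[4] := v + h + 8: v != 2*h - 9 <==> (q == -1 && v <= store(mem, q, v)[v + 2] + store(mem, q, v)[q] + h + 1)
Answer: WP = v != 2*h - 9 <==> (q == -1 && v <= store(mem, q, v)[v + 2] + store(mem, q, v)[q] + h + 1)


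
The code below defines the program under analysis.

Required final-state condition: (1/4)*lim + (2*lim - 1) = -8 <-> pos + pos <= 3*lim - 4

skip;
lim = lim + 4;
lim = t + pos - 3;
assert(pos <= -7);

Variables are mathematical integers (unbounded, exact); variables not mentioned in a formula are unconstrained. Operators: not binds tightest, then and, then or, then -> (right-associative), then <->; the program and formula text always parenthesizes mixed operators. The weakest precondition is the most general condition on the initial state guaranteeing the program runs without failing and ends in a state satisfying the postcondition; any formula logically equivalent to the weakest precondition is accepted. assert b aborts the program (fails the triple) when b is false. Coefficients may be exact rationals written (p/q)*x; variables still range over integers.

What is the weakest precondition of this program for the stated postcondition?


Working backward. After the program, the postcondition (1/4)*lim + (2*lim - 1) = -8 <-> pos + pos <= 3*lim - 4 must hold; in canonical form it is (9/4)*lim = -7 <-> 2*pos <= 3*lim - 4.
Before assert pos <= -7: pos <= -7 and ((9/4)*lim = -7 <-> 2*pos <= 3*lim - 4)
Before lim := t + pos - 3: pos <= -7 and ((9/4)*pos + (9/4)*t = -1/4 <-> pos + 3*t >= 13)
Before lim := lim + 4: pos <= -7 and ((9/4)*pos + (9/4)*t = -1/4 <-> pos + 3*t >= 13)
Before skip: pos <= -7 and ((9/4)*pos + (9/4)*t = -1/4 <-> pos + 3*t >= 13)
Answer: WP = pos <= -7 and ((9/4)*pos + (9/4)*t = -1/4 <-> pos + 3*t >= 13)


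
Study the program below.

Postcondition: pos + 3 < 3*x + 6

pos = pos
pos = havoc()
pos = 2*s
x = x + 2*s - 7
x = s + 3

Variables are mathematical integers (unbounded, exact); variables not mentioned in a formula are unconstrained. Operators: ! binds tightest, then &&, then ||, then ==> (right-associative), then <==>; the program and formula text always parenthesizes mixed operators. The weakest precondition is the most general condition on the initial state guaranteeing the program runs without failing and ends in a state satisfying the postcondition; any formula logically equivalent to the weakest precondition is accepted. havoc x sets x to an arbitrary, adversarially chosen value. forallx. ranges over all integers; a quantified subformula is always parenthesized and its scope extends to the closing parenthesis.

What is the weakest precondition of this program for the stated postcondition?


Working backward. After the program, the postcondition pos + 3 < 3*x + 6 must hold; in canonical form it is pos < 3*x + 3.
Before x := s + 3: pos < 3*s + 12
Before x := x + 2*s - 7: pos < 3*s + 12
Before pos := 2*s: s > -12
Before havoc pos: s > -12
Before pos := pos: s > -12
Answer: WP = s > -12


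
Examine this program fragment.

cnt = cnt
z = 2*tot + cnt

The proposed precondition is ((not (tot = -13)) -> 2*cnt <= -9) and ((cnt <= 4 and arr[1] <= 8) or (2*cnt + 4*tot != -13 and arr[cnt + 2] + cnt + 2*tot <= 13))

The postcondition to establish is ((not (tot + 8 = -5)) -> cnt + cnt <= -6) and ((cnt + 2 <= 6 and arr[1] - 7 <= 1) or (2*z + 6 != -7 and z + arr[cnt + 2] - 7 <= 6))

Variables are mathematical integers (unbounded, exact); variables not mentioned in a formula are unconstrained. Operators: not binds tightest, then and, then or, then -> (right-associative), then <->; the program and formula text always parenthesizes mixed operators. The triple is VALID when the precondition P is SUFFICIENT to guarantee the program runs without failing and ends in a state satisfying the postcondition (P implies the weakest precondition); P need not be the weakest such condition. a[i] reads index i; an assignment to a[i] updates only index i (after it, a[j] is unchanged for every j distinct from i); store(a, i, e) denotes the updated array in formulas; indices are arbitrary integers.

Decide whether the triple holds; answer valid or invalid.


Working backward. After the program, the postcondition ((not (tot + 8 = -5)) -> cnt + cnt <= -6) and ((cnt + 2 <= 6 and arr[1] - 7 <= 1) or (2*z + 6 != -7 and z + arr[cnt + 2] - 7 <= 6)) must hold; in canonical form it is ((not (tot = -13)) -> 2*cnt <= -6) and ((cnt <= 4 and arr[1] <= 8) or (2*z != -13 and arr[cnt + 2] + z <= 13)).
Before z := 2*tot + cnt: ((not (tot = -13)) -> 2*cnt <= -6) and ((cnt <= 4 and arr[1] <= 8) or (2*cnt + 4*tot != -13 and arr[cnt + 2] + cnt + 2*tot <= 13))
Before cnt := cnt: ((not (tot = -13)) -> 2*cnt <= -6) and ((cnt <= 4 and arr[1] <= 8) or (2*cnt + 4*tot != -13 and arr[cnt + 2] + cnt + 2*tot <= 13))
The weakest precondition is ((not (tot = -13)) -> 2*cnt <= -6) and ((cnt <= 4 and arr[1] <= 8) or (2*cnt + 4*tot != -13 and arr[cnt + 2] + cnt + 2*tot <= 13)).
Check whether ((not (tot = -13)) -> 2*cnt <= -9) and ((cnt <= 4 and arr[1] <= 8) or (2*cnt + 4*tot != -13 and arr[cnt + 2] + cnt + 2*tot <= 13)) implies it.
Every state satisfying the precondition satisfies the weakest precondition: the implication holds.
Answer: valid


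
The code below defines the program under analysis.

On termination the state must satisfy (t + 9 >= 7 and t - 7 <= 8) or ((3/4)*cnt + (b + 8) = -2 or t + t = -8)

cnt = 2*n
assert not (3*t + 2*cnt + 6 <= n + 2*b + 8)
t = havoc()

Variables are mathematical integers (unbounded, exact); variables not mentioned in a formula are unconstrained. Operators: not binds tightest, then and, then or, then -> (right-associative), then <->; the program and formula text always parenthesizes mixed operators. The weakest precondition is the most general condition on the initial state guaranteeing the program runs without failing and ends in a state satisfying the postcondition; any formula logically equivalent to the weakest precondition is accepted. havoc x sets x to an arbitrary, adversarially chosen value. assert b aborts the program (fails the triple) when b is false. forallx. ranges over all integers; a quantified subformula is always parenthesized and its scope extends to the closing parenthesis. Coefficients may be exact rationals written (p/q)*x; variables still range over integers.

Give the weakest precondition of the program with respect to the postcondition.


Working backward. After the program, the postcondition (t + 9 >= 7 and t - 7 <= 8) or ((3/4)*cnt + (b + 8) = -2 or t + t = -8) must hold; in canonical form it is (t >= -2 and t <= 15) or b + (3/4)*cnt = -10 or 2*t = -8.
Before havoc t: forall t_1. ((t_1 >= -2 and t_1 <= 15) or b + (3/4)*cnt = -10 or 2*t_1 = -8)
Before assert not (3*t + 2*cnt + 6 <= n + 2*b + 8): (not (2*cnt + 3*t <= 2*b + n + 2)) and (forall t_1. ((t_1 >= -2 and t_1 <= 15) or b + (3/4)*cnt = -10 or 2*t_1 = -8))
Before cnt := 2*n: (not (3*n + 3*t <= 2*b + 2)) and (forall t_1. ((t_1 >= -2 and t_1 <= 15) or b + (3/2)*n = -10 or 2*t_1 = -8))
Answer: WP = (not (3*n + 3*t <= 2*b + 2)) and (forall t_1. ((t_1 >= -2 and t_1 <= 15) or b + (3/2)*n = -10 or 2*t_1 = -8))


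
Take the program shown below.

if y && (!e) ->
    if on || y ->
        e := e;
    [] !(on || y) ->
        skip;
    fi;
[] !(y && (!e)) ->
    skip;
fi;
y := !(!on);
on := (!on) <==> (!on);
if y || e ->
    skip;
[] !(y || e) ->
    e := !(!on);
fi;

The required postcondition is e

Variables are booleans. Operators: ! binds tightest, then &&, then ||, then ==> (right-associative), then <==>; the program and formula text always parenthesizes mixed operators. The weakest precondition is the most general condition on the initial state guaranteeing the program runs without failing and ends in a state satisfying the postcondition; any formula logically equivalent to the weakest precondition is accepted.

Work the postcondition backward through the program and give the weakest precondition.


Working backward. After the program, e must hold.
Then branch requires e; else branch requires on.
Before the if: ((y || e) ==> e) && ((!(y || e)) ==> on)
Before on := (!on) <==> (!on): (y || e) ==> e
Before y := !(!on): (on || e) ==> e
Then branch requires ((on || y) ==> ((on || e) ==> e)) && ((!(on || y)) ==> ((on || e) ==> e)); else branch requires (on || e) ==> e.
Before the if: ((y && (!e)) ==> (((on || y) ==> ((on || e) ==> e)) && ((!(on || y)) ==> ((on || e) ==> e)))) && ((!(y && (!e))) ==> ((on || e) ==> e))
Answer: WP = ((y && (!e)) ==> (((on || y) ==> ((on || e) ==> e)) && ((!(on || y)) ==> ((on || e) ==> e)))) && ((!(y && (!e))) ==> ((on || e) ==> e))


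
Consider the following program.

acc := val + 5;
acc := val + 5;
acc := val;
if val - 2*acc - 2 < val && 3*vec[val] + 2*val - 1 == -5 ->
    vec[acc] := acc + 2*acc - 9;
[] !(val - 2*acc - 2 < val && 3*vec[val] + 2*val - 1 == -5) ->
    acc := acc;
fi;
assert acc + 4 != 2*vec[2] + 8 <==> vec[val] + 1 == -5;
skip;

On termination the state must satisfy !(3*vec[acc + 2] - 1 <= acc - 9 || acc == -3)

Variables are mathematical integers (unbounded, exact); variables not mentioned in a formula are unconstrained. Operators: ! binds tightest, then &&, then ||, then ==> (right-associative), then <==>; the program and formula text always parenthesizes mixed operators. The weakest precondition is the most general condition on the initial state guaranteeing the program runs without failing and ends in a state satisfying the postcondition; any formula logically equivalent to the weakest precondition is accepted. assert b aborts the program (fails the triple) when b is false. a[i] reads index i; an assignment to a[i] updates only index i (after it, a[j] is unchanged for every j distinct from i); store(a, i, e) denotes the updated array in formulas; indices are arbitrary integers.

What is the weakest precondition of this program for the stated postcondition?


Working backward. After the program, the postcondition !(3*vec[acc + 2] - 1 <= acc - 9 || acc == -3) must hold; in canonical form it is !(3*vec[acc + 2] <= acc - 8 || acc == -3).
Before skip: !(3*vec[acc + 2] <= acc - 8 || acc == -3)
Before assert acc + 4 != 2*vec[2] + 8 <==> vec[val] + 1 == -5: (acc != 2*vec[2] + 4 <==> vec[val] == -6) && (!(3*vec[acc + 2] <= acc - 8 || acc == -3))
Then branch requires (acc != 2*store(vec, acc, 3*acc - 9)[2] + 4 <==> store(vec, acc, 3*acc - 9)[val] == -6) && (!(3*store(vec, acc, 3*acc - 9)[acc + 2] <= acc - 8 || acc == -3)); else branch requires (acc != 2*vec[2] + 4 <==> vec[val] == -6) && (!(3*vec[acc + 2] <= acc - 8 || acc == -3)).
Before the if: ((2*acc > -2 && 3*vec[val] + 2*val == -4) ==> ((acc != 2*store(vec, acc, 3*acc - 9)[2] + 4 <==> store(vec, acc, 3*acc - 9)[val] == -6) && (!(3*store(vec, acc, 3*acc - 9)[acc + 2] <= acc - 8 || acc == -3)))) && ((!(2*acc > -2 && 3*vec[val] + 2*val == -4)) ==> ((acc != 2*vec[2] + 4 <==> vec[val] == -6) && (!(3*vec[acc + 2] <= acc - 8 || acc == -3))))
Before acc := val: ((2*val > -2 && 3*vec[val] + 2*val == -4) ==> ((val != 2*store(vec, val, 3*val - 9)[2] + 4 <==> store(vec, val, 3*val - 9)[val] == -6) && (!(3*store(vec, val, 3*val - 9)[val + 2] <= val - 8 || val == -3)))) && ((!(2*val > -2 && 3*vec[val] + 2*val == -4)) ==> ((val != 2*vec[2] + 4 <==> vec[val] == -6) && (!(3*vec[val + 2] <= val - 8 || val == -3))))
Before acc := val + 5: ((2*val > -2 && 3*vec[val] + 2*val == -4) ==> ((val != 2*store(vec, val, 3*val - 9)[2] + 4 <==> store(vec, val, 3*val - 9)[val] == -6) && (!(3*store(vec, val, 3*val - 9)[val + 2] <= val - 8 || val == -3)))) && ((!(2*val > -2 && 3*vec[val] + 2*val == -4)) ==> ((val != 2*vec[2] + 4 <==> vec[val] == -6) && (!(3*vec[val + 2] <= val - 8 || val == -3))))
Before acc := val + 5: ((2*val > -2 && 3*vec[val] + 2*val == -4) ==> ((val != 2*store(vec, val, 3*val - 9)[2] + 4 <==> store(vec, val, 3*val - 9)[val] == -6) && (!(3*store(vec, val, 3*val - 9)[val + 2] <= val - 8 || val == -3)))) && ((!(2*val > -2 && 3*vec[val] + 2*val == -4)) ==> ((val != 2*vec[2] + 4 <==> vec[val] == -6) && (!(3*vec[val + 2] <= val - 8 || val == -3))))
Answer: WP = ((2*val > -2 && 3*vec[val] + 2*val == -4) ==> ((val != 2*store(vec, val, 3*val - 9)[2] + 4 <==> store(vec, val, 3*val - 9)[val] == -6) && (!(3*store(vec, val, 3*val - 9)[val + 2] <= val - 8 || val == -3)))) && ((!(2*val > -2 && 3*vec[val] + 2*val == -4)) ==> ((val != 2*vec[2] + 4 <==> vec[val] == -6) && (!(3*vec[val + 2] <= val - 8 || val == -3))))


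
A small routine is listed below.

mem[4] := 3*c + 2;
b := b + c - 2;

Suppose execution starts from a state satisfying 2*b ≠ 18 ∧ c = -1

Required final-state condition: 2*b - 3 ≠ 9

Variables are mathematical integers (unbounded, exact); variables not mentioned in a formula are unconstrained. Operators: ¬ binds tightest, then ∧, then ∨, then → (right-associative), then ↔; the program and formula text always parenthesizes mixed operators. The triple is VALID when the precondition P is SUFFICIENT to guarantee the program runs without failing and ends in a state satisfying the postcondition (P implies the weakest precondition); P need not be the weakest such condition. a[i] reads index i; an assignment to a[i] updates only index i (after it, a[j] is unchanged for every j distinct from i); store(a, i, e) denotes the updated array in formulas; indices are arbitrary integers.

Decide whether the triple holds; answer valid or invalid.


Working backward. After the program, the postcondition 2*b - 3 ≠ 9 must hold; in canonical form it is 2*b ≠ 12.
Before b := b + c - 2: 2*b + 2*c ≠ 16
Before mem[4] := 3*c + 2: 2*b + 2*c ≠ 16
The weakest precondition is 2*b + 2*c ≠ 16.
Check whether 2*b ≠ 18 ∧ c = -1 implies it.
Every state satisfying the precondition satisfies the weakest precondition: the implication holds.
Answer: valid


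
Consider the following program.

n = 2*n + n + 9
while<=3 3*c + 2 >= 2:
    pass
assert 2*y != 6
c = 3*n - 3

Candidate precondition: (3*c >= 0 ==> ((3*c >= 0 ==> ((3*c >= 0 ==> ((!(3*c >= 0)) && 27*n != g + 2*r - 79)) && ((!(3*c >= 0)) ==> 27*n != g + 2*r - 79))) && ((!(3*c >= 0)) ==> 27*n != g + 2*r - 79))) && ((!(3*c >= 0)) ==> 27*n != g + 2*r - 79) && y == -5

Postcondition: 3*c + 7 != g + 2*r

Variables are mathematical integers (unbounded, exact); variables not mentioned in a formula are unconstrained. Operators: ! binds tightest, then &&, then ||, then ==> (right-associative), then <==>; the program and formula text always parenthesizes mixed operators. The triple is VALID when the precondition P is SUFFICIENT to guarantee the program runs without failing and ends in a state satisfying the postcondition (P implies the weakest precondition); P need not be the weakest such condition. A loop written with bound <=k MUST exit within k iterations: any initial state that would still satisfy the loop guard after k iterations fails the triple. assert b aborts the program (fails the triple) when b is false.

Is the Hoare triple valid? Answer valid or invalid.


Working backward. After the program, the postcondition 3*c + 7 != g + 2*r must hold; in canonical form it is 3*c != g + 2*r - 7.
Before c := 3*n - 3: 9*n != g + 2*r + 2
Before assert 2*y != 6: 2*y != 6 && 9*n != g + 2*r + 2
Before the loop (bound <=3), unroll the exhaustion recursion (WP_0 = exit-now case; WP_j = one more guarded iteration, up to j = 3):
  WP_0: (!(3*c >= 0)) && 2*y != 6 && 9*n != g + 2*r + 2
  WP_1: (3*c >= 0 ==> ((!(3*c >= 0)) && 2*y != 6 && 9*n != g + 2*r + 2)) && ((!(3*c >= 0)) ==> (2*y != 6 && 9*n != g + 2*r + 2))
  WP_2: (3*c >= 0 ==> ((3*c >= 0 ==> ((!(3*c >= 0)) && 2*y != 6 && 9*n != g + 2*r + 2)) && ((!(3*c >= 0)) ==> (2*y != 6 && 9*n != g + 2*r + 2)))) && ((!(3*c >= 0)) ==> (2*y != 6 && 9*n != g + 2*r + 2))
  WP_3: (3*c >= 0 ==> ((3*c >= 0 ==> ((3*c >= 0 ==> ((!(3*c >= 0)) && 2*y != 6 && 9*n != g + 2*r + 2)) && ((!(3*c >= 0)) ==> (2*y != 6 && 9*n != g + 2*r + 2)))) && ((!(3*c >= 0)) ==> (2*y != 6 && 9*n != g + 2*r + 2)))) && ((!(3*c >= 0)) ==> (2*y != 6 && 9*n != g + 2*r + 2))
So before the loop: (3*c >= 0 ==> ((3*c >= 0 ==> ((3*c >= 0 ==> ((!(3*c >= 0)) && 2*y != 6 && 9*n != g + 2*r + 2)) && ((!(3*c >= 0)) ==> (2*y != 6 && 9*n != g + 2*r + 2)))) && ((!(3*c >= 0)) ==> (2*y != 6 && 9*n != g + 2*r + 2)))) && ((!(3*c >= 0)) ==> (2*y != 6 && 9*n != g + 2*r + 2))
Before n := 2*n + n + 9: (3*c >= 0 ==> ((3*c >= 0 ==> ((3*c >= 0 ==> ((!(3*c >= 0)) && 2*y != 6 && 27*n != g + 2*r - 79)) && ((!(3*c >= 0)) ==> (2*y != 6 && 27*n != g + 2*r - 79)))) && ((!(3*c >= 0)) ==> (2*y != 6 && 27*n != g + 2*r - 79)))) && ((!(3*c >= 0)) ==> (2*y != 6 && 27*n != g + 2*r - 79))
The weakest precondition is (3*c >= 0 ==> ((3*c >= 0 ==> ((3*c >= 0 ==> ((!(3*c >= 0)) && 2*y != 6 && 27*n != g + 2*r - 79)) && ((!(3*c >= 0)) ==> (2*y != 6 && 27*n != g + 2*r - 79)))) && ((!(3*c >= 0)) ==> (2*y != 6 && 27*n != g + 2*r - 79)))) && ((!(3*c >= 0)) ==> (2*y != 6 && 27*n != g + 2*r - 79)).
Check whether (3*c >= 0 ==> ((3*c >= 0 ==> ((3*c >= 0 ==> ((!(3*c >= 0)) && 27*n != g + 2*r - 79)) && ((!(3*c >= 0)) ==> 27*n != g + 2*r - 79))) && ((!(3*c >= 0)) ==> 27*n != g + 2*r - 79))) && ((!(3*c >= 0)) ==> 27*n != g + 2*r - 79) && y == -5 implies it.
Every state satisfying the precondition satisfies the weakest precondition: the implication holds.
Answer: valid


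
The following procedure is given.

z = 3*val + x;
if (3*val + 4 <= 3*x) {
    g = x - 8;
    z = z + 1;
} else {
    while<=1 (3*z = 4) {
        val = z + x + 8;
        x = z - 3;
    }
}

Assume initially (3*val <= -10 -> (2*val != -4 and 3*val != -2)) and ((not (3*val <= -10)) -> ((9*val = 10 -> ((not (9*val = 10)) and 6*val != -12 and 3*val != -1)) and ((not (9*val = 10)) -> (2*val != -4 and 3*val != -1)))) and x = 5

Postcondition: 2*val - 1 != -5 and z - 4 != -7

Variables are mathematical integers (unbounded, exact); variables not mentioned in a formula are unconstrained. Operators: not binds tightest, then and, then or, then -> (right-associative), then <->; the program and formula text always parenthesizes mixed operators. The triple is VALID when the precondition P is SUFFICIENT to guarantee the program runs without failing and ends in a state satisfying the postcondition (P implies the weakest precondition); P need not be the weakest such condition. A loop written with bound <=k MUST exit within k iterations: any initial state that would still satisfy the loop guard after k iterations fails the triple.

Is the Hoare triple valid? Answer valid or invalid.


Working backward. After the program, the postcondition 2*val - 1 != -5 and z - 4 != -7 must hold; in canonical form it is 2*val != -4 and z != -3.
Then branch requires 2*val != -4 and z != -4; else branch requires (3*z = 4 -> ((not (3*z = 4)) and 2*x + 2*z != -20 and z != -3)) and ((not (3*z = 4)) -> (2*val != -4 and z != -3)).
Before the if: (3*val <= 3*x - 4 -> (2*val != -4 and z != -4)) and ((not (3*val <= 3*x - 4)) -> ((3*z = 4 -> ((not (3*z = 4)) and 2*x + 2*z != -20 and z != -3)) and ((not (3*z = 4)) -> (2*val != -4 and z != -3))))
Before z := 3*val + x: (3*val <= 3*x - 4 -> (2*val != -4 and 3*val + x != -4)) and ((not (3*val <= 3*x - 4)) -> ((9*val + 3*x = 4 -> ((not (9*val + 3*x = 4)) and 6*val + 4*x != -20 and 3*val + x != -3)) and ((not (9*val + 3*x = 4)) -> (2*val != -4 and 3*val + x != -3))))
The weakest precondition is (3*val <= 3*x - 4 -> (2*val != -4 and 3*val + x != -4)) and ((not (3*val <= 3*x - 4)) -> ((9*val + 3*x = 4 -> ((not (9*val + 3*x = 4)) and 6*val + 4*x != -20 and 3*val + x != -3)) and ((not (9*val + 3*x = 4)) -> (2*val != -4 and 3*val + x != -3)))).
Check whether (3*val <= -10 -> (2*val != -4 and 3*val != -2)) and ((not (3*val <= -10)) -> ((9*val = 10 -> ((not (9*val = 10)) and 6*val != -12 and 3*val != -1)) and ((not (9*val = 10)) -> (2*val != -4 and 3*val != -1)))) and x = 5 implies it.
Countermodel: at the initial state val = -3, x = 5, the precondition holds but the weakest precondition fails.
Answer: invalid


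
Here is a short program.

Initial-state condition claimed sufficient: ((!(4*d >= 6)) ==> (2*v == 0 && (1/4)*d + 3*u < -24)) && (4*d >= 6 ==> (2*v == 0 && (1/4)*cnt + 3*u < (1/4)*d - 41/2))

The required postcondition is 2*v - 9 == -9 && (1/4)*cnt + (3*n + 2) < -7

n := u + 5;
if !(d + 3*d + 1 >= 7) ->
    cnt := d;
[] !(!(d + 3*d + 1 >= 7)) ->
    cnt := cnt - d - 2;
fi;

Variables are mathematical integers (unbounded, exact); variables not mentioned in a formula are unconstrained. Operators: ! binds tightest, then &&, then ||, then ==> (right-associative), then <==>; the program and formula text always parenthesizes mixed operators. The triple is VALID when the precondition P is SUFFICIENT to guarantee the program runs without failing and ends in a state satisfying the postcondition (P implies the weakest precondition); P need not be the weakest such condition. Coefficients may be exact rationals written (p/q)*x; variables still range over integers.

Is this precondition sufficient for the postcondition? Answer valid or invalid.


Working backward. After the program, the postcondition 2*v - 9 == -9 && (1/4)*cnt + (3*n + 2) < -7 must hold; in canonical form it is 2*v == 0 && (1/4)*cnt + 3*n < -9.
Then branch requires 2*v == 0 && (1/4)*d + 3*n < -9; else branch requires 2*v == 0 && (1/4)*cnt + 3*n < (1/4)*d - 17/2.
Before the if: ((!(4*d >= 6)) ==> (2*v == 0 && (1/4)*d + 3*n < -9)) && (4*d >= 6 ==> (2*v == 0 && (1/4)*cnt + 3*n < (1/4)*d - 17/2))
Before n := u + 5: ((!(4*d >= 6)) ==> (2*v == 0 && (1/4)*d + 3*u < -24)) && (4*d >= 6 ==> (2*v == 0 && (1/4)*cnt + 3*u < (1/4)*d - 47/2))
The weakest precondition is ((!(4*d >= 6)) ==> (2*v == 0 && (1/4)*d + 3*u < -24)) && (4*d >= 6 ==> (2*v == 0 && (1/4)*cnt + 3*u < (1/4)*d - 47/2)).
Check whether ((!(4*d >= 6)) ==> (2*v == 0 && (1/4)*d + 3*u < -24)) && (4*d >= 6 ==> (2*v == 0 && (1/4)*cnt + 3*u < (1/4)*d - 41/2)) implies it.
Countermodel: at the initial state cnt = 0, d = 83, u = 0, v = 0, the precondition holds but the weakest precondition fails.
Answer: invalid


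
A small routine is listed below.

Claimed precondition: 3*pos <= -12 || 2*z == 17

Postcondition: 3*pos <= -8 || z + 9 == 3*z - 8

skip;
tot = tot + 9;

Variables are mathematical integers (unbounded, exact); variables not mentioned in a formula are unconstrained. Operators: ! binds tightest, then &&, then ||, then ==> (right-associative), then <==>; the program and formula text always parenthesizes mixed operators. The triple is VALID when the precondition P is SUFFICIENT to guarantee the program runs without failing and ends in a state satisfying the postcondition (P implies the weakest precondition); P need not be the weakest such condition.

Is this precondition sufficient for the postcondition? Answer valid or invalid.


Working backward. After the program, the postcondition 3*pos <= -8 || z + 9 == 3*z - 8 must hold; in canonical form it is 3*pos <= -8 || 2*z == 17.
Before tot := tot + 9: 3*pos <= -8 || 2*z == 17
Before skip: 3*pos <= -8 || 2*z == 17
The weakest precondition is 3*pos <= -8 || 2*z == 17.
Check whether 3*pos <= -12 || 2*z == 17 implies it.
Every state satisfying the precondition satisfies the weakest precondition: the implication holds.
Answer: valid


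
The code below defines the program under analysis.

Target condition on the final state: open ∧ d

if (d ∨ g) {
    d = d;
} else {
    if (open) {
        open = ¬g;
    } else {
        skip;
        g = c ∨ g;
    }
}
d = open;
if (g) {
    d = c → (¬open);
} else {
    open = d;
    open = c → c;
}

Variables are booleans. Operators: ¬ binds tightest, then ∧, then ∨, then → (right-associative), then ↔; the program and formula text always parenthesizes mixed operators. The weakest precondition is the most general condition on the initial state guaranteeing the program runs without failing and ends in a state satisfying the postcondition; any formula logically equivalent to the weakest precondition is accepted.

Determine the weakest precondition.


Working backward. After the program, open ∧ d must hold.
Then branch requires open ∧ (c → (¬open)); else branch requires d.
Before the if: (g → (open ∧ (c → (¬open)))) ∧ ((¬g) → d)
Before d := open: (g → (open ∧ (c → (¬open)))) ∧ ((¬g) → open)
Then branch requires (g → (open ∧ (c → (¬open)))) ∧ ((¬g) → open); else branch requires (open → (g → ((¬g) ∧ (c → g)))) ∧ ((¬open) → (((c ∨ g) → (open ∧ (c → (¬open)))) ∧ ((¬(c ∨ g)) → open))).
Before the if: ((d ∨ g) → ((g → (open ∧ (c → (¬open)))) ∧ ((¬g) → open))) ∧ ((¬(d ∨ g)) → ((open → (g → ((¬g) ∧ (c → g)))) ∧ ((¬open) → (((c ∨ g) → (open ∧ (c → (¬open)))) ∧ ((¬(c ∨ g)) → open)))))
Answer: WP = ((d ∨ g) → ((g → (open ∧ (c → (¬open)))) ∧ ((¬g) → open))) ∧ ((¬(d ∨ g)) → ((open → (g → ((¬g) ∧ (c → g)))) ∧ ((¬open) → (((c ∨ g) → (open ∧ (c → (¬open)))) ∧ ((¬(c ∨ g)) → open)))))


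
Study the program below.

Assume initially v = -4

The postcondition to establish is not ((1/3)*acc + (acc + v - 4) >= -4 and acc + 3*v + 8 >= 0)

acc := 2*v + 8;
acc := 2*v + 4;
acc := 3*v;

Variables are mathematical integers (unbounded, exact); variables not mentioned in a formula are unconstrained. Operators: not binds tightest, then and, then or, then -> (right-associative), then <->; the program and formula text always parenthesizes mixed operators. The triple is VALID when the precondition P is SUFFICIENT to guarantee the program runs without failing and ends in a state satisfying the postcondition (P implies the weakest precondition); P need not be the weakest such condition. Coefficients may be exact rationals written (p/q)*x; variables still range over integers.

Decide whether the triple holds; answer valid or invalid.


Working backward. After the program, the postcondition not ((1/3)*acc + (acc + v - 4) >= -4 and acc + 3*v + 8 >= 0) must hold; in canonical form it is not ((4/3)*acc + v >= 0 and acc + 3*v >= -8).
Before acc := 3*v: not (5*v >= 0 and 6*v >= -8)
Before acc := 2*v + 4: not (5*v >= 0 and 6*v >= -8)
Before acc := 2*v + 8: not (5*v >= 0 and 6*v >= -8)
The weakest precondition is not (5*v >= 0 and 6*v >= -8).
Check whether v = -4 implies it.
Every state satisfying the precondition satisfies the weakest precondition: the implication holds.
Answer: valid


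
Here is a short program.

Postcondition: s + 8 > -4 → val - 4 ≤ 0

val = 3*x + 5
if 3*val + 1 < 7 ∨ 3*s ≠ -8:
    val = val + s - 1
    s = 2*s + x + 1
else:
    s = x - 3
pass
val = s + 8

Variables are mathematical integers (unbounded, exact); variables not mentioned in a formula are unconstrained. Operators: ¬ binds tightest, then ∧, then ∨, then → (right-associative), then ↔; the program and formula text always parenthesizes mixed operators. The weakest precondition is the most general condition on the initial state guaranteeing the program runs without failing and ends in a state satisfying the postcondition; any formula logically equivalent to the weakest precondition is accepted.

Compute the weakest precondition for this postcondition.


Working backward. After the program, the postcondition s + 8 > -4 → val - 4 ≤ 0 must hold; in canonical form it is s > -12 → val ≤ 4.
Before val := s + 8: s > -12 → s ≤ -4
Before skip: s > -12 → s ≤ -4
Then branch requires 2*s + x > -13 → 2*s + x ≤ -5; else branch requires x > -9 → x ≤ -1.
Before the if: ((3*val < 6 ∨ 3*s ≠ -8) → (2*s + x > -13 → 2*s + x ≤ -5)) ∧ ((¬(3*val < 6 ∨ 3*s ≠ -8)) → (x > -9 → x ≤ -1))
Before val := 3*x + 5: ((9*x < -9 ∨ 3*s ≠ -8) → (2*s + x > -13 → 2*s + x ≤ -5)) ∧ ((¬(9*x < -9 ∨ 3*s ≠ -8)) → (x > -9 → x ≤ -1))
Answer: WP = ((9*x < -9 ∨ 3*s ≠ -8) → (2*s + x > -13 → 2*s + x ≤ -5)) ∧ ((¬(9*x < -9 ∨ 3*s ≠ -8)) → (x > -9 → x ≤ -1))


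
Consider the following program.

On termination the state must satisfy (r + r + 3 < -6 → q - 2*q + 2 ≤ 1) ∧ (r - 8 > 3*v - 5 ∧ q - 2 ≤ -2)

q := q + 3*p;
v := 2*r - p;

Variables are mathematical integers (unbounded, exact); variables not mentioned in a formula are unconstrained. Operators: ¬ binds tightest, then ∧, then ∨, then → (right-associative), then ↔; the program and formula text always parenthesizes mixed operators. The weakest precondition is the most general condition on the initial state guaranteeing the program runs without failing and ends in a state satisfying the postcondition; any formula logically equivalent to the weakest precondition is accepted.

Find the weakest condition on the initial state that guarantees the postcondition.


Working backward. After the program, the postcondition (r + r + 3 < -6 → q - 2*q + 2 ≤ 1) ∧ (r - 8 > 3*v - 5 ∧ q - 2 ≤ -2) must hold; in canonical form it is (2*r < -9 → q ≥ 1) ∧ r > 3*v + 3 ∧ q ≤ 0.
Before v := 2*r - p: (2*r < -9 → q ≥ 1) ∧ 3*p > 5*r + 3 ∧ q ≤ 0
Before q := q + 3*p: (2*r < -9 → 3*p + q ≥ 1) ∧ 3*p > 5*r + 3 ∧ 3*p + q ≤ 0
Answer: WP = (2*r < -9 → 3*p + q ≥ 1) ∧ 3*p > 5*r + 3 ∧ 3*p + q ≤ 0


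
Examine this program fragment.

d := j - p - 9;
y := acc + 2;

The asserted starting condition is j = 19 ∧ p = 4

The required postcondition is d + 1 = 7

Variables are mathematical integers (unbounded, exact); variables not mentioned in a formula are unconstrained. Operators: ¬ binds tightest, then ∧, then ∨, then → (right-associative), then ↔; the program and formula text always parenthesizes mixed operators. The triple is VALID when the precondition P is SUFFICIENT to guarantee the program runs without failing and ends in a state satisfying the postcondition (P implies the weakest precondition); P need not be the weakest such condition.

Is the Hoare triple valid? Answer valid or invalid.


Working backward. After the program, the postcondition d + 1 = 7 must hold; in canonical form it is d = 6.
Before y := acc + 2: d = 6
Before d := j - p - 9: j = p + 15
The weakest precondition is j = p + 15.
Check whether j = 19 ∧ p = 4 implies it.
Every state satisfying the precondition satisfies the weakest precondition: the implication holds.
Answer: valid


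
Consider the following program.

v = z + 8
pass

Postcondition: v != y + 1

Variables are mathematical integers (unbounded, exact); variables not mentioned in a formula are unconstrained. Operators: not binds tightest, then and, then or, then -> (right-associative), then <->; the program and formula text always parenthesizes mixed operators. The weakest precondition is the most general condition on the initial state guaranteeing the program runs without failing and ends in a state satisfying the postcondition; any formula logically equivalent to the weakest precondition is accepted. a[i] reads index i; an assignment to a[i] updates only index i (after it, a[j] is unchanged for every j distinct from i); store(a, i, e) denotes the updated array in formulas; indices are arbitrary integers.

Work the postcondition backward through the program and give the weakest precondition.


Working backward. After the program, v != y + 1 must hold.
Before skip: v != y + 1
Before v := z + 8: z != y - 7
Answer: WP = z != y - 7


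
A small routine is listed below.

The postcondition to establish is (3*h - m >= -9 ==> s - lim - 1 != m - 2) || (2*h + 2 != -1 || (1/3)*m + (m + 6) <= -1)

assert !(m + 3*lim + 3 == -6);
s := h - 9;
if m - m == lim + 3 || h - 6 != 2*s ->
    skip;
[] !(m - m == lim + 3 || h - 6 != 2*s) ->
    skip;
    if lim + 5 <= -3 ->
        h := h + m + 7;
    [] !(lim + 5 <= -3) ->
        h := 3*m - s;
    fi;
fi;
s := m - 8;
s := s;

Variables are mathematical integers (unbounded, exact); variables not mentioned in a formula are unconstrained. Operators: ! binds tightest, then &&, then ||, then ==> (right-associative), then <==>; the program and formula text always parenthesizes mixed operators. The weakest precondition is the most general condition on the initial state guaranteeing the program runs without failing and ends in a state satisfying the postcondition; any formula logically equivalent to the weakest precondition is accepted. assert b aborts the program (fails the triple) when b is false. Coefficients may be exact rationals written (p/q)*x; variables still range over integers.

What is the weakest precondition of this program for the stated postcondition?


Working backward. After the program, the postcondition (3*h - m >= -9 ==> s - lim - 1 != m - 2) || (2*h + 2 != -1 || (1/3)*m + (m + 6) <= -1) must hold; in canonical form it is (3*h >= m - 9 ==> s != lim + m - 1) || 2*h != -3 || (4/3)*m <= -7.
Before s := s: (3*h >= m - 9 ==> s != lim + m - 1) || 2*h != -3 || (4/3)*m <= -7
Before s := m - 8: (3*h >= m - 9 ==> lim != -7) || 2*h != -3 || (4/3)*m <= -7
Then branch requires (3*h >= m - 9 ==> lim != -7) || 2*h != -3 || (4/3)*m <= -7; else branch requires (lim <= -8 ==> ((3*h + 2*m >= -30 ==> lim != -7) || 2*h + 2*m != -17 || (4/3)*m <= -7)) && ((!(lim <= -8)) ==> ((8*m >= 3*s - 9 ==> lim != -7) || 6*m != 2*s - 3 || (4/3)*m <= -7)).
Before the if: ((lim == -3 || h != 2*s + 6) ==> ((3*h >= m - 9 ==> lim != -7) || 2*h != -3 || (4/3)*m <= -7)) && ((!(lim == -3 || h != 2*s + 6)) ==> ((lim <= -8 ==> ((3*h + 2*m >= -30 ==> lim != -7) || 2*h + 2*m != -17 || (4/3)*m <= -7)) && ((!(lim <= -8)) ==> ((8*m >= 3*s - 9 ==> lim != -7) || 6*m != 2*s - 3 || (4/3)*m <= -7))))
Before s := h - 9: ((lim == -3 || h != 12) ==> ((3*h >= m - 9 ==> lim != -7) || 2*h != -3 || (4/3)*m <= -7)) && ((!(lim == -3 || h != 12)) ==> ((lim <= -8 ==> ((3*h + 2*m >= -30 ==> lim != -7) || 2*h + 2*m != -17 || (4/3)*m <= -7)) && ((!(lim <= -8)) ==> ((8*m >= 3*h - 36 ==> lim != -7) || 6*m != 2*h - 21 || (4/3)*m <= -7))))
Before assert !(m + 3*lim + 3 == -6): (!(3*lim + m == -9)) && ((lim == -3 || h != 12) ==> ((3*h >= m - 9 ==> lim != -7) || 2*h != -3 || (4/3)*m <= -7)) && ((!(lim == -3 || h != 12)) ==> ((lim <= -8 ==> ((3*h + 2*m >= -30 ==> lim != -7) || 2*h + 2*m != -17 || (4/3)*m <= -7)) && ((!(lim <= -8)) ==> ((8*m >= 3*h - 36 ==> lim != -7) || 6*m != 2*h - 21 || (4/3)*m <= -7))))
Answer: WP = (!(3*lim + m == -9)) && ((lim == -3 || h != 12) ==> ((3*h >= m - 9 ==> lim != -7) || 2*h != -3 || (4/3)*m <= -7)) && ((!(lim == -3 || h != 12)) ==> ((lim <= -8 ==> ((3*h + 2*m >= -30 ==> lim != -7) || 2*h + 2*m != -17 || (4/3)*m <= -7)) && ((!(lim <= -8)) ==> ((8*m >= 3*h - 36 ==> lim != -7) || 6*m != 2*h - 21 || (4/3)*m <= -7))))
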